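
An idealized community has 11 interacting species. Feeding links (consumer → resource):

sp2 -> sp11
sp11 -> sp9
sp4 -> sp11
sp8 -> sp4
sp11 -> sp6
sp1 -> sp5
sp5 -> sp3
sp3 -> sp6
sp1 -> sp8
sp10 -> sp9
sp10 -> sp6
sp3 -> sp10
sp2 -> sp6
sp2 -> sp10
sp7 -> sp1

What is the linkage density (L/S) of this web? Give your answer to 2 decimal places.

There are L = 15 links among S = 11 species.
L/S = 15/11 = 1.3636 ≈ 1.36.

L/S = 1.36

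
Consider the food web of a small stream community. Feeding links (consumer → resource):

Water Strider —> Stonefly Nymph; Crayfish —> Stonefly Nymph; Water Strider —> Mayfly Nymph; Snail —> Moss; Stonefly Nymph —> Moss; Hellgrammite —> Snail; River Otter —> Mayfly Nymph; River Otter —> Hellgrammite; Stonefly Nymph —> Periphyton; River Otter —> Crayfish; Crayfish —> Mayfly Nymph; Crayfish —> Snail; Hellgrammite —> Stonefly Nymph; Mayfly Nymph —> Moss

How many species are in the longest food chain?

4 species

One longest chain: Moss → Mayfly Nymph → Crayfish → River Otter.
It has 4 species and 3 links.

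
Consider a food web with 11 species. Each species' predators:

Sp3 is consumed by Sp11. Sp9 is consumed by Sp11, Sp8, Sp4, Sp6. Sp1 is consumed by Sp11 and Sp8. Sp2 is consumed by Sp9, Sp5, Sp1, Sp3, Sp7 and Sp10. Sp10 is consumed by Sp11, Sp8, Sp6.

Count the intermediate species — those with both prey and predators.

4

Intermediate species (has both prey and predators): Sp1, Sp9, Sp3, Sp10.
Count: 4.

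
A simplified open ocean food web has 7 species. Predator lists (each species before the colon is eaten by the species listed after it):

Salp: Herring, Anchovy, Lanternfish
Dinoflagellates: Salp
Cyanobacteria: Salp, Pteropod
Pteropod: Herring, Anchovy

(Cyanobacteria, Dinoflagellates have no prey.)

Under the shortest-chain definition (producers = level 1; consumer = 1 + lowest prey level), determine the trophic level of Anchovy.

Cyanobacteria is a producer → level 1.
Salp eats Cyanobacteria → level 2.
Anchovy eats Salp → level 3.
No prey of Anchovy is below level 2, so 3 is the minimum.

Trophic level 3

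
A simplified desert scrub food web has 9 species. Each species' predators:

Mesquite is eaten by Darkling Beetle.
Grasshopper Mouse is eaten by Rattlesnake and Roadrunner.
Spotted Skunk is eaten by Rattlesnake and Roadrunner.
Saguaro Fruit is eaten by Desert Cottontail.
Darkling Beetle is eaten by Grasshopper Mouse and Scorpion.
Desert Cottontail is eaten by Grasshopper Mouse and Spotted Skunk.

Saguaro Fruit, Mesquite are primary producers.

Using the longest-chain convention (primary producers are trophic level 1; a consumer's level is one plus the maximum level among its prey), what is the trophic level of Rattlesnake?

Trophic level 4

Mesquite is a producer → level 1.
Darkling Beetle eats Mesquite → level 2.
Grasshopper Mouse eats Darkling Beetle (level 2); other prey at levels: Desert Cottontail 2 → level 3.
Rattlesnake eats Grasshopper Mouse (level 3); other prey at levels: Spotted Skunk 3 → level 4.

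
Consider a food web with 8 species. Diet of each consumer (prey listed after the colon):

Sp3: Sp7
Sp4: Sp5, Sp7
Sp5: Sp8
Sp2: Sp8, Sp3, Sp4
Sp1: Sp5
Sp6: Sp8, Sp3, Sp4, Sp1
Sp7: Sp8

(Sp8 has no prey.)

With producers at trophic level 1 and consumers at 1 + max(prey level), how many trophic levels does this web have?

Producers (level 1): Sp8.
Sp8 → Sp7 → Sp3 → Sp2 gives Sp2 level 4.
No species has a prey at level 4, so no species reaches level 5.

4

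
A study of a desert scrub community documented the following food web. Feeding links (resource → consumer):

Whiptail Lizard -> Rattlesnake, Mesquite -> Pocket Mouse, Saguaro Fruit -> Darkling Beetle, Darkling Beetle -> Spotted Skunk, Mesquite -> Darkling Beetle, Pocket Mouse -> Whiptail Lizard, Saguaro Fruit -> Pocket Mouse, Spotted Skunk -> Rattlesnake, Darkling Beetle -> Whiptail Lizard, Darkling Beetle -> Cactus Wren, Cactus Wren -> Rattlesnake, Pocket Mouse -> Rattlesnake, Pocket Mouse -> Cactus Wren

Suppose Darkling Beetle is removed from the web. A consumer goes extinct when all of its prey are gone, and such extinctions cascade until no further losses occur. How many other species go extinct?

1

Remove Darkling Beetle.
Round 1: Spotted Skunk (all prey gone) → extinct.
No further losses. Total secondary extinctions: 1.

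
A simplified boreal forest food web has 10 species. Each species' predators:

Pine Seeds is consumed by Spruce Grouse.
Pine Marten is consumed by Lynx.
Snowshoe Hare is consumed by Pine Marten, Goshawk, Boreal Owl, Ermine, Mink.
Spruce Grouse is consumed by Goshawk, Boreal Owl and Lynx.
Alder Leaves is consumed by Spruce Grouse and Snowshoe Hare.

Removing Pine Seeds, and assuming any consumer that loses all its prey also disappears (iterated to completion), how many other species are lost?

0

Remove Pine Seeds.
Every predator of it retains at least one other prey: Spruce Grouse still has Alder Leaves.
No consumer loses all prey, so no secondary extinctions occur.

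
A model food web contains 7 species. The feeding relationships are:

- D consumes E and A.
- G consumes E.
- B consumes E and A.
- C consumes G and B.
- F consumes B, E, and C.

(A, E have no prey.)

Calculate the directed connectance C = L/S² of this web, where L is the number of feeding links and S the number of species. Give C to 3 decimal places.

The web has S = 7 species and L = 10 feeding links.
C = L / S² = 10 / 49 = 0.2041 ≈ 0.204.

C = 0.204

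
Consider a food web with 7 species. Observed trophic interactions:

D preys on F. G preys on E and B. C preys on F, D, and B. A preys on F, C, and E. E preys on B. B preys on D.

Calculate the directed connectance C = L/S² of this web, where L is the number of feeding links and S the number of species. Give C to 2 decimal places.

C = 0.22

The web has S = 7 species and L = 11 feeding links.
C = L / S² = 11 / 49 = 0.2245 ≈ 0.22.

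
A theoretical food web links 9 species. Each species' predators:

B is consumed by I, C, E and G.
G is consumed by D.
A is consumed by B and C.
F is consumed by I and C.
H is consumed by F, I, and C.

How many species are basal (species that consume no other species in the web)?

Basal species (no prey listed): A, H.
Count: 2.

2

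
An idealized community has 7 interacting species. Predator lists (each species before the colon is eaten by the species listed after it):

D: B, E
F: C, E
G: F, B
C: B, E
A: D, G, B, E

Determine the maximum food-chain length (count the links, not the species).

4 links

One longest chain: A → G → F → C → B.
It has 5 species and 4 links.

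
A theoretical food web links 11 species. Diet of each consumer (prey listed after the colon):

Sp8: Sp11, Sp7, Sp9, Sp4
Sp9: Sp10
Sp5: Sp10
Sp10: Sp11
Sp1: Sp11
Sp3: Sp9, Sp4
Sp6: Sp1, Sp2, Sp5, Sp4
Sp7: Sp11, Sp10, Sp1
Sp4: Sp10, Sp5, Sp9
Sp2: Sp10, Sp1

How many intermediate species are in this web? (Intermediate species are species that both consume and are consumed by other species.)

7

Intermediate species (has both prey and predators): Sp10, Sp1, Sp2, Sp7, Sp5, Sp9, Sp4.
Count: 7.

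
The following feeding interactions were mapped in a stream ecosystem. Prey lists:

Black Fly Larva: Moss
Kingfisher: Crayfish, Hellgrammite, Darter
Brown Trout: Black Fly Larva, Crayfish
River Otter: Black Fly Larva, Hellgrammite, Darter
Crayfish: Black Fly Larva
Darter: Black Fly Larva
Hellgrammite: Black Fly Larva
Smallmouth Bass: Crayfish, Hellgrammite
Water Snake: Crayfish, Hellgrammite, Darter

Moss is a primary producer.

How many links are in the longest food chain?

One longest chain: Moss → Black Fly Larva → Crayfish → Brown Trout.
It has 4 species and 3 links.

3 links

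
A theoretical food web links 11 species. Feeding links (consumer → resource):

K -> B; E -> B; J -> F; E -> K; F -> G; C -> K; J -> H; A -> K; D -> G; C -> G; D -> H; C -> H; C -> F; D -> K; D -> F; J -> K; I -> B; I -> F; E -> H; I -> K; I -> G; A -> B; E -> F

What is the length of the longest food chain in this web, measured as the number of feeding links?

2 links

One longest chain: B → K → I.
It has 3 species and 2 links.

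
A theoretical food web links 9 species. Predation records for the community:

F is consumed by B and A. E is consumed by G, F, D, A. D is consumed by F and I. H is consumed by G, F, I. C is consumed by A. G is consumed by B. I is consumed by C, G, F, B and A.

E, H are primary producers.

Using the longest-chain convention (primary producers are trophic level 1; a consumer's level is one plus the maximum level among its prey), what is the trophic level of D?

Trophic level 2

E is a producer → level 1.
D eats E → level 2.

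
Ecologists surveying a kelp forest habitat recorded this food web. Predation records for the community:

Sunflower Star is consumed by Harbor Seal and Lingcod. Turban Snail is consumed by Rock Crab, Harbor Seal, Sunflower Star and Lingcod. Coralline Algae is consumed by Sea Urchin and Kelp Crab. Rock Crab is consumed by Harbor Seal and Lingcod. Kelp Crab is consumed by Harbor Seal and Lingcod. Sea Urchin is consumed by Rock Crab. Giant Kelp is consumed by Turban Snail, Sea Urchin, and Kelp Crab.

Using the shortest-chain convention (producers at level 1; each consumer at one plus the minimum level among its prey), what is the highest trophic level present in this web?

Producers (level 1): Giant Kelp, Coralline Algae.
Following each consumer down to its lowest-level prey: Giant Kelp → Turban Snail → Harbor Seal (levels 1 through 3).
All prey of Harbor Seal (Turban Snail 2, Kelp Crab 2, Rock Crab 3, Sunflower Star 3) are at level 2 or above, so Harbor Seal is at level 1 + 2 = 3.
Every consumer has at least one prey at level 2 or below, so none exceeds level 3.

3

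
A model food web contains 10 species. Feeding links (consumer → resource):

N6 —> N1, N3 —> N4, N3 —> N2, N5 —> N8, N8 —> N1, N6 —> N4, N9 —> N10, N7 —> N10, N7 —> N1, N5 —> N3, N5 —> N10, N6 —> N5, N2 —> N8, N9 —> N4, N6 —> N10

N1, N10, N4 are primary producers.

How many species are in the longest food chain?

6 species

One longest chain: N1 → N8 → N2 → N3 → N5 → N6.
It has 6 species and 5 links.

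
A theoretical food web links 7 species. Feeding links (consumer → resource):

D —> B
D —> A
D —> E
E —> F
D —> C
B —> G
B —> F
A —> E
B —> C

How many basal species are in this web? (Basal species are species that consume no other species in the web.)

3

Basal species (no prey listed): C, G, F.
Count: 3.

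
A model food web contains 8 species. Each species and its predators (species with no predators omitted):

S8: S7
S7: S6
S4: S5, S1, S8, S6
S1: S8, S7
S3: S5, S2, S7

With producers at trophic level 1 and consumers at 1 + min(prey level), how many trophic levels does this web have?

2

Producers (level 1): S4, S3.
Following each consumer down to its lowest-level prey: S3 → S7 (levels 1 through 2).
All prey of S7 (S3 1, S1 2, S8 2) are at level 1 or above, so S7 is at level 1 + 1 = 2.
Every consumer has at least one prey at level 1 or below, so none exceeds level 2.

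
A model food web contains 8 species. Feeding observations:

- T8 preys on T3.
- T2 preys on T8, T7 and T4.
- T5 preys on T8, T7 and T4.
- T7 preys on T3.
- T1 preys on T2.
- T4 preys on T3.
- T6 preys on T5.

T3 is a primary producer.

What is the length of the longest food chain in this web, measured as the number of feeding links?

3 links

One longest chain: T3 → T8 → T5 → T6.
It has 4 species and 3 links.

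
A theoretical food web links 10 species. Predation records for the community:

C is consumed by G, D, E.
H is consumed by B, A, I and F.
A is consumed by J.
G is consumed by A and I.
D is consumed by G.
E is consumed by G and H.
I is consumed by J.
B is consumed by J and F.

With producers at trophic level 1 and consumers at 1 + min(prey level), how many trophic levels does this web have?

4

Producers (level 1): C.
Following each consumer down to its lowest-level prey: C → E → H → F (levels 1 through 4).
All prey of F (H 3, B 4) are at level 3 or above, so F is at level 1 + 3 = 4.
Every consumer has at least one prey at level 3 or below, so none exceeds level 4.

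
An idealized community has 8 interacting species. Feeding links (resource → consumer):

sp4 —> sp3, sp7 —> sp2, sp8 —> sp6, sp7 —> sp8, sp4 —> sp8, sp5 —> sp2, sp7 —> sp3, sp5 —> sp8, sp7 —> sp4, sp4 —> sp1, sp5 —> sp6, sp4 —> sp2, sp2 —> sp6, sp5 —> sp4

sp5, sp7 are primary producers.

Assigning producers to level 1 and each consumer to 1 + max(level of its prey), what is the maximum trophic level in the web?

4

Producers (level 1): sp5, sp7.
sp5 → sp4 → sp8 → sp6 gives sp6 level 4.
No species has a prey at level 4, so no species reaches level 5.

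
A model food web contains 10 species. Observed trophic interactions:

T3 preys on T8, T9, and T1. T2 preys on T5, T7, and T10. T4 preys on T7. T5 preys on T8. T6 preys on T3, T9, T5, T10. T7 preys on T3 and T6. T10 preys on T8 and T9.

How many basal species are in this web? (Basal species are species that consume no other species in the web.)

3

Basal species (no prey listed): T8, T9, T1.
Count: 3.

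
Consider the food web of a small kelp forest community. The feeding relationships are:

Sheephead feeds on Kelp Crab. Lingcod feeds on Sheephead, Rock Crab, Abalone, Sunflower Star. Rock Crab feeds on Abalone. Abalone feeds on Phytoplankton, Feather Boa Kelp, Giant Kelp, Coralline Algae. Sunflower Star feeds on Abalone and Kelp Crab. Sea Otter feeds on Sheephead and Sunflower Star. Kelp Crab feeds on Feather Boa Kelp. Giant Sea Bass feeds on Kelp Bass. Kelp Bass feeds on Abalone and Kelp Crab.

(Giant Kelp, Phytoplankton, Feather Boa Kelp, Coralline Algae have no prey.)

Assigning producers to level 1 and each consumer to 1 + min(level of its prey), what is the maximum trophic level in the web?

4

Producers (level 1): Giant Kelp, Phytoplankton, Feather Boa Kelp, Coralline Algae.
Following each consumer down to its lowest-level prey: Giant Kelp → Abalone → Kelp Bass → Giant Sea Bass (levels 1 through 4).
All prey of Giant Sea Bass (Kelp Bass 3) are at level 3 or above, so Giant Sea Bass is at level 1 + 3 = 4.
Every consumer has at least one prey at level 3 or below, so none exceeds level 4.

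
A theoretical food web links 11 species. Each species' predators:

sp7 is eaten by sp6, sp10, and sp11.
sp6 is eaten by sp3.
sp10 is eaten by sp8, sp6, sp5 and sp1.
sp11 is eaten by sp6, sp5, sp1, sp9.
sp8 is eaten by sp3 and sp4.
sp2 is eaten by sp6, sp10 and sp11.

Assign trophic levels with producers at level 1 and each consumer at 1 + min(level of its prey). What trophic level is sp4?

Trophic level 4

sp7 is a producer → level 1.
sp10 eats sp7 → level 2.
sp8 eats sp10 → level 3.
sp4 eats sp8 → level 4.
No prey of sp4 is below level 3, so 4 is the minimum.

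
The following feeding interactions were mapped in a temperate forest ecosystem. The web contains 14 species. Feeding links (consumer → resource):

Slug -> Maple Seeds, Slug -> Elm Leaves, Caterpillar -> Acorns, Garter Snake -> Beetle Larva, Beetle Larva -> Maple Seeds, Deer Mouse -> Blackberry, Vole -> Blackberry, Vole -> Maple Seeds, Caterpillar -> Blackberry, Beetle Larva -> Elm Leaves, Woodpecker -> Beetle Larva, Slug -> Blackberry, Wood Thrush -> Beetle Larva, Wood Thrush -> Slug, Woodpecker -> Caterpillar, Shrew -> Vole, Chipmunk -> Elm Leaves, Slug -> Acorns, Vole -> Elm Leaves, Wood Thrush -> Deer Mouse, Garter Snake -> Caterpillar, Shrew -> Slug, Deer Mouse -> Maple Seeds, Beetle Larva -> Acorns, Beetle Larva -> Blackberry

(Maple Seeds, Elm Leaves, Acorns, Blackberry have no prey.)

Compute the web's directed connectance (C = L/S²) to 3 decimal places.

C = 0.128

The web has S = 14 species and L = 25 feeding links.
C = L / S² = 25 / 196 = 0.1276 ≈ 0.128.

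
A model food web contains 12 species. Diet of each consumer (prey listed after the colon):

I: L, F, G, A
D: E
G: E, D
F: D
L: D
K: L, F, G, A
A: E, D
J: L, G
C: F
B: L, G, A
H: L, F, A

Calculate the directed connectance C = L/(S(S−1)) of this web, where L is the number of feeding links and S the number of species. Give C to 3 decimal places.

The web has S = 12 species and L = 24 feeding links.
C = L / (S(S−1)) = 24 / 132 = 0.1818 ≈ 0.182.

C = 0.182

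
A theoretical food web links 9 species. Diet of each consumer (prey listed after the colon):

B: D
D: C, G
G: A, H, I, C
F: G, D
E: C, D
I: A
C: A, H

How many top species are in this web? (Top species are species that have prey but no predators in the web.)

Top species (has prey, but nothing eats it): E, B, F.
Count: 3.

3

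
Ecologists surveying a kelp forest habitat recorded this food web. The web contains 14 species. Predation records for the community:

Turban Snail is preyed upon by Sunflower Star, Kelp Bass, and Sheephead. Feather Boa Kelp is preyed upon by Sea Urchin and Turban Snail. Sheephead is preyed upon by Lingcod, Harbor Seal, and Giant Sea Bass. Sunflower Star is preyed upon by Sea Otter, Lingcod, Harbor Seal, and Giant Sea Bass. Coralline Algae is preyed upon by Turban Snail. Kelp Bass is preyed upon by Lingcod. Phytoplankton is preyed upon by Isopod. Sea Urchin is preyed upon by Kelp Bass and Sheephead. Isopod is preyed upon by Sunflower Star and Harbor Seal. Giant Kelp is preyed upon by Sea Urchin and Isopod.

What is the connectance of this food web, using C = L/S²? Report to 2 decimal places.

The web has S = 14 species and L = 21 feeding links.
C = L / S² = 21 / 196 = 0.1071 ≈ 0.11.

C = 0.11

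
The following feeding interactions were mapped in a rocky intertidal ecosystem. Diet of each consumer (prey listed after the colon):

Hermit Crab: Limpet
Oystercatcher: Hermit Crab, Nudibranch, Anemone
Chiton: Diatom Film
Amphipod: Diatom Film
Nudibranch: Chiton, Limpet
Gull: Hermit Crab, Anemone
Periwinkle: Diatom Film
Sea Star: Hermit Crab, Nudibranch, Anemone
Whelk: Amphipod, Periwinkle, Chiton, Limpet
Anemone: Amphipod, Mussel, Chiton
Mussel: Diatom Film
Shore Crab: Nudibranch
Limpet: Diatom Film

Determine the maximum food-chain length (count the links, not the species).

One longest chain: Diatom Film → Amphipod → Anemone → Gull.
It has 4 species and 3 links.

3 links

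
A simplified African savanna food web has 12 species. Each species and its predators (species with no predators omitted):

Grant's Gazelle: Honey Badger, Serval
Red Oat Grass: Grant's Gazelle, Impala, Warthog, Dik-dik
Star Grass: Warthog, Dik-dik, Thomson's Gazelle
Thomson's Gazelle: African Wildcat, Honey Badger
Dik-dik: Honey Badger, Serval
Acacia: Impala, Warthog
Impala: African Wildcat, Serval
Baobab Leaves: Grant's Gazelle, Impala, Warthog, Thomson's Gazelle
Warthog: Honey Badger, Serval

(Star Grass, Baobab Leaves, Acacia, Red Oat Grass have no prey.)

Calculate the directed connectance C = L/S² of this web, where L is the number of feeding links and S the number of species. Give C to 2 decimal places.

C = 0.16

The web has S = 12 species and L = 23 feeding links.
C = L / S² = 23 / 144 = 0.1597 ≈ 0.16.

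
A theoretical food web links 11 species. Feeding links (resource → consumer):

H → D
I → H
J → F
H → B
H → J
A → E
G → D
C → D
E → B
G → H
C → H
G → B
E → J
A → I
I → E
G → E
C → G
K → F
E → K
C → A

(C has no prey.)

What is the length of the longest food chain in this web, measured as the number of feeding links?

5 links

One longest chain: C → A → I → E → J → F.
It has 6 species and 5 links.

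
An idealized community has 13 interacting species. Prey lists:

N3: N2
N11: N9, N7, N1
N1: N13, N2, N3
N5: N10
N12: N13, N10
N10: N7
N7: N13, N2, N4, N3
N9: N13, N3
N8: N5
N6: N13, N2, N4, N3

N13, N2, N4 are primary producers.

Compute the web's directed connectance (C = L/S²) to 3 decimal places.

The web has S = 13 species and L = 22 feeding links.
C = L / S² = 22 / 169 = 0.1302 ≈ 0.130.

C = 0.130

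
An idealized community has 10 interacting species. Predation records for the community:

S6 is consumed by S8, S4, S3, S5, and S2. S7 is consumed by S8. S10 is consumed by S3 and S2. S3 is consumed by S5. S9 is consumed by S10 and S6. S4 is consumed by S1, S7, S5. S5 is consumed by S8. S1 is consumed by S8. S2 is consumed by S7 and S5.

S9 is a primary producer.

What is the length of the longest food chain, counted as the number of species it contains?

One longest chain: S9 → S10 → S2 → S7 → S8.
It has 5 species and 4 links.

5 species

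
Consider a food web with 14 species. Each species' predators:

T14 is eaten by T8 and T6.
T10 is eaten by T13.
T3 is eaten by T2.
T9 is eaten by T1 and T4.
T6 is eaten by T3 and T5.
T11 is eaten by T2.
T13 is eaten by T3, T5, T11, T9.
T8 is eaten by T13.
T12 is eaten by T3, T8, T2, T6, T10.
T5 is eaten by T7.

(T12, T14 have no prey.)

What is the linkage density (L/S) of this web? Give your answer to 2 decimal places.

There are L = 20 links among S = 14 species.
L/S = 20/14 = 1.4286 ≈ 1.43.

L/S = 1.43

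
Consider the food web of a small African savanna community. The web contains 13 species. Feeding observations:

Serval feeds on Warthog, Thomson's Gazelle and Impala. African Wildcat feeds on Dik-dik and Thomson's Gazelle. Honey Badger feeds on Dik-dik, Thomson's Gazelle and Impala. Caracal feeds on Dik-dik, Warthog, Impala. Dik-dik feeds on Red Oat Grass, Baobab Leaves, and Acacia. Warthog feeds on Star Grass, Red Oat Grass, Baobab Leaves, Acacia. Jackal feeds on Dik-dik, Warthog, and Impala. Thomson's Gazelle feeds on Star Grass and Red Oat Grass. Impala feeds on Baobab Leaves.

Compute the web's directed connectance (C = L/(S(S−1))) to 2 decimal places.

The web has S = 13 species and L = 24 feeding links.
C = L / (S(S−1)) = 24 / 156 = 0.1538 ≈ 0.15.

C = 0.15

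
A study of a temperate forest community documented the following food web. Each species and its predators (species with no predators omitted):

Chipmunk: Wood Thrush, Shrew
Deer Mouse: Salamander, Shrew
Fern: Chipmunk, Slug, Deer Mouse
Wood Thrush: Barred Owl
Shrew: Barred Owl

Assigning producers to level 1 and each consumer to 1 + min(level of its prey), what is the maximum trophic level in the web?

4

Producers (level 1): Fern.
Following each consumer down to its lowest-level prey: Fern → Chipmunk → Wood Thrush → Barred Owl (levels 1 through 4).
All prey of Barred Owl (Wood Thrush 3, Shrew 3) are at level 3 or above, so Barred Owl is at level 1 + 3 = 4.
Every consumer has at least one prey at level 3 or below, so none exceeds level 4.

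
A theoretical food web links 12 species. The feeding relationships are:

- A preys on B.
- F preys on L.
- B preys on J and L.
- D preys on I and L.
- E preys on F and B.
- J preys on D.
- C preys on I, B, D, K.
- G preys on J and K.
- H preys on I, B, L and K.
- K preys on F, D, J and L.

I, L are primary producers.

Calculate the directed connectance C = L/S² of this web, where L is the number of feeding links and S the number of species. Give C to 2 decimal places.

C = 0.16

The web has S = 12 species and L = 23 feeding links.
C = L / S² = 23 / 144 = 0.1597 ≈ 0.16.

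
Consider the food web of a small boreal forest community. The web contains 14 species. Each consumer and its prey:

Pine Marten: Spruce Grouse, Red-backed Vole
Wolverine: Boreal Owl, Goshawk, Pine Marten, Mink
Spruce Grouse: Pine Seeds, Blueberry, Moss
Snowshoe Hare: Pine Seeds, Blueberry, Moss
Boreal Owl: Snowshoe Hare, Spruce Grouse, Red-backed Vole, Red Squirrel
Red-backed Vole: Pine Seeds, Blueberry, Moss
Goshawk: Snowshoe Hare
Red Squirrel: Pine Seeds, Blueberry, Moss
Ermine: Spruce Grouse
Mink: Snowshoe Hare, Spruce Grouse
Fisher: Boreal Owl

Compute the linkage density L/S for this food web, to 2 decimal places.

There are L = 27 links among S = 14 species.
L/S = 27/14 = 1.9286 ≈ 1.93.

L/S = 1.93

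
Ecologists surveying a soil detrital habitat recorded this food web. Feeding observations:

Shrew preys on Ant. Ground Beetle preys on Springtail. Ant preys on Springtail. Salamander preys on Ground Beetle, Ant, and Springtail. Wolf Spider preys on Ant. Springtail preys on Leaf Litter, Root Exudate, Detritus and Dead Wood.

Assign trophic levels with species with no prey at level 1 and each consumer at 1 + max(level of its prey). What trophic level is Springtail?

Trophic level 2

Root Exudate has no prey (basal) → level 1.
Springtail eats Root Exudate (level 1); other prey at levels: Dead Wood 1, Leaf Litter 1, Detritus 1 → level 2.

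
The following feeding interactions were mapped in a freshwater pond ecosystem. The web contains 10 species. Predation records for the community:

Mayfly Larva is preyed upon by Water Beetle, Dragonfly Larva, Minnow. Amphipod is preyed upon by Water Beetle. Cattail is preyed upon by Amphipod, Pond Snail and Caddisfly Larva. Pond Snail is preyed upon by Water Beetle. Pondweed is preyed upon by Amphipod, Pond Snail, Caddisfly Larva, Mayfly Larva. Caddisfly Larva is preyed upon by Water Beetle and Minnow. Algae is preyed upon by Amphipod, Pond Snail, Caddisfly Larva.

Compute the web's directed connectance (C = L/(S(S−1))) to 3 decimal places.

C = 0.189

The web has S = 10 species and L = 17 feeding links.
C = L / (S(S−1)) = 17 / 90 = 0.1889 ≈ 0.189.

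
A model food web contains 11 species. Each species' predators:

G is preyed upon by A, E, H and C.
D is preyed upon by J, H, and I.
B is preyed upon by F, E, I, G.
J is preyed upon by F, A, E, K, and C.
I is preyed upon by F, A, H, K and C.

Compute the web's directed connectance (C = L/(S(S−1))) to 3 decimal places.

C = 0.191

The web has S = 11 species and L = 21 feeding links.
C = L / (S(S−1)) = 21 / 110 = 0.1909 ≈ 0.191.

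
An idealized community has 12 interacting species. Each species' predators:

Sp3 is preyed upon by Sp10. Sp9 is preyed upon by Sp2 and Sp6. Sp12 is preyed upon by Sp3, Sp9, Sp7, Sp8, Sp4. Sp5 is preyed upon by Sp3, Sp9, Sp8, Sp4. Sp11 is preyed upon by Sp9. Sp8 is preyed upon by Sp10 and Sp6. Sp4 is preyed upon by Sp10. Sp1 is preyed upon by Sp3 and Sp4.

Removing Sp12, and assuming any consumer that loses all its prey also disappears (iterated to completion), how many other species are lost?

1

Remove Sp12.
Round 1: Sp7 (all prey gone) → extinct.
No further losses. Total secondary extinctions: 1.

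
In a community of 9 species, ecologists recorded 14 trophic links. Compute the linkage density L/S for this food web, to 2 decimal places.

There are L = 14 links among S = 9 species.
L/S = 14/9 = 1.5556 ≈ 1.56.

L/S = 1.56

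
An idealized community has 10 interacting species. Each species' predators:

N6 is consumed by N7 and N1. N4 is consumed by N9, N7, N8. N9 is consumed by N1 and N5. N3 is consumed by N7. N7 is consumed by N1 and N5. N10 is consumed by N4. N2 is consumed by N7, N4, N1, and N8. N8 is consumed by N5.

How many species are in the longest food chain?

4 species

One longest chain: N2 → N4 → N8 → N5.
It has 4 species and 3 links.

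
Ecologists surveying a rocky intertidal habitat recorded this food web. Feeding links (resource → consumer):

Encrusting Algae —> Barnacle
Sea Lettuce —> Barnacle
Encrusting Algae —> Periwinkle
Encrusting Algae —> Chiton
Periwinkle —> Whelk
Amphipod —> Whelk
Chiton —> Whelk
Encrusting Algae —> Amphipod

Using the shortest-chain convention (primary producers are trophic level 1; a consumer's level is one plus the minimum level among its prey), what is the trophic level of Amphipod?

Encrusting Algae is a producer → level 1.
Amphipod eats Encrusting Algae → level 2.

Trophic level 2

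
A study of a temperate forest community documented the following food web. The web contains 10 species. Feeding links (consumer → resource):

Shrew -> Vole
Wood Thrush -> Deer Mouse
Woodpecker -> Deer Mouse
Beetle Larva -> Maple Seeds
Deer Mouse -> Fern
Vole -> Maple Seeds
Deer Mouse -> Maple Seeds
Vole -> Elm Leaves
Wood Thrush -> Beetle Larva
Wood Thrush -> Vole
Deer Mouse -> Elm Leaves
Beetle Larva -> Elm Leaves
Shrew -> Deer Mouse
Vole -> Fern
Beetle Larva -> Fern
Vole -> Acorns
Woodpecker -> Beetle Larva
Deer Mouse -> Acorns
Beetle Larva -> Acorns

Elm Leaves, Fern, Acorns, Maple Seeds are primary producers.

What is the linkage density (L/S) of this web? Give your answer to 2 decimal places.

There are L = 19 links among S = 10 species.
L/S = 19/10 = 1.9000 ≈ 1.90.

L/S = 1.90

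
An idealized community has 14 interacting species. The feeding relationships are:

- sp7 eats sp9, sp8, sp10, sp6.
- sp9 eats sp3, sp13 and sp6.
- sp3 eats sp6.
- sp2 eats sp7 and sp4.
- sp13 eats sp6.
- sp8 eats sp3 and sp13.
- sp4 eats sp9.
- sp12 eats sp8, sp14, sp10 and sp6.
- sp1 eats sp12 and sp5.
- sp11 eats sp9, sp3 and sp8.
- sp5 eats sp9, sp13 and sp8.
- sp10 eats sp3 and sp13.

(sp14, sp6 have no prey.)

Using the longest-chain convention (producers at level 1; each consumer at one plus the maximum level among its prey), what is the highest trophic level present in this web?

5

Producers (level 1): sp14, sp6.
sp6 → sp13 → sp8 → sp12 → sp1 gives sp1 level 5.
No species has a prey at level 5, so no species reaches level 6.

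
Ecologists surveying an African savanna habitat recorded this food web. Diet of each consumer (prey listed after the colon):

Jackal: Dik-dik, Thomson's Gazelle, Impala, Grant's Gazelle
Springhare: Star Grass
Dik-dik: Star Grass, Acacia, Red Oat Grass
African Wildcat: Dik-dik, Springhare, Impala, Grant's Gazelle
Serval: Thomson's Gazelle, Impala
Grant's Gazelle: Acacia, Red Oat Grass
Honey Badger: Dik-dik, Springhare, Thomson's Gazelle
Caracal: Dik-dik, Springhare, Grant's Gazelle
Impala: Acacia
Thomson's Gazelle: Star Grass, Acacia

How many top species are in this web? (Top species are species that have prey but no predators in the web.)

5

Top species (has prey, but nothing eats it): Serval, Honey Badger, Caracal, African Wildcat, Jackal.
Count: 5.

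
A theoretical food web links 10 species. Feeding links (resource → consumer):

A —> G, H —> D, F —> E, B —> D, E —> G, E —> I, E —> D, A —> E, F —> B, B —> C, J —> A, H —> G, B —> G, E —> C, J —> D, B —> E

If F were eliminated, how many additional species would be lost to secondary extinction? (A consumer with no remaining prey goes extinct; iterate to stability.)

Remove F.
Round 1: B (all prey gone) → extinct.
No further losses. Total secondary extinctions: 1.

1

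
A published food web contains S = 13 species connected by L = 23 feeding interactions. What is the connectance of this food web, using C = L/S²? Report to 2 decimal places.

C = 0.14

The web has S = 13 species and L = 23 feeding links.
C = L / S² = 23 / 169 = 0.1361 ≈ 0.14.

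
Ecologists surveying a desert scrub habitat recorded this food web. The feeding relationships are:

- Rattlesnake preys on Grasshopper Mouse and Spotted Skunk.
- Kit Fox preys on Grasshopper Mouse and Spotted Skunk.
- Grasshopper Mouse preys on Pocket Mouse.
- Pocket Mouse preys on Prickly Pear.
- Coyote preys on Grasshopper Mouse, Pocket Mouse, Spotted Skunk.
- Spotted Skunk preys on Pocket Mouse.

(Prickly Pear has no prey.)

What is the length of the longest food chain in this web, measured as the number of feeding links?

One longest chain: Prickly Pear → Pocket Mouse → Grasshopper Mouse → Kit Fox.
It has 4 species and 3 links.

3 links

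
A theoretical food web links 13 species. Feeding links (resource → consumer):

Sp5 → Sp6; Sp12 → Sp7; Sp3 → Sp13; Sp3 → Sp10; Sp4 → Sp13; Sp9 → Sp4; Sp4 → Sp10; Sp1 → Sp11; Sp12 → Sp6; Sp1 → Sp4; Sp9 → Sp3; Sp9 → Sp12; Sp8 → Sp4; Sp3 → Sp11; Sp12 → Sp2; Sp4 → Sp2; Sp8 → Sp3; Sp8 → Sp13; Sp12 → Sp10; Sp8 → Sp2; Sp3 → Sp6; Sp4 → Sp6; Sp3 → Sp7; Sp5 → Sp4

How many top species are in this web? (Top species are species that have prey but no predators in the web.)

6

Top species (has prey, but nothing eats it): Sp6, Sp10, Sp11, Sp13, Sp2, Sp7.
Count: 6.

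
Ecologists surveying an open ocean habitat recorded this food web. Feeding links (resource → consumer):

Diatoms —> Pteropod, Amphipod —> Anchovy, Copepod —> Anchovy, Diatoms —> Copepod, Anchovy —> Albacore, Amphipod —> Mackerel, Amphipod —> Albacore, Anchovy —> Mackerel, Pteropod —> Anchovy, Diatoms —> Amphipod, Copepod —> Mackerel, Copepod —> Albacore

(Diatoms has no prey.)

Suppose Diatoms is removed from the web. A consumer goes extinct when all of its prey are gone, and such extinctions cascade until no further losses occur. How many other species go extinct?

Remove Diatoms.
Round 1: Pteropod (all prey gone), Copepod (all prey gone), Amphipod (all prey gone) → extinct.
Round 2: Anchovy (all prey gone) → extinct.
Round 3: Albacore (all prey gone), Mackerel (all prey gone) → extinct.
No further losses. Total secondary extinctions: 6.

6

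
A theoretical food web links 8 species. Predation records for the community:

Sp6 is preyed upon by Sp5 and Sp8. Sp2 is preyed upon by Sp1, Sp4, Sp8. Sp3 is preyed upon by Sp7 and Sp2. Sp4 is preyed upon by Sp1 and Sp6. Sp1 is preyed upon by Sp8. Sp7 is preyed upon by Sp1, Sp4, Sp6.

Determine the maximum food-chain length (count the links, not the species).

4 links

One longest chain: Sp3 → Sp2 → Sp4 → Sp6 → Sp5.
It has 5 species and 4 links.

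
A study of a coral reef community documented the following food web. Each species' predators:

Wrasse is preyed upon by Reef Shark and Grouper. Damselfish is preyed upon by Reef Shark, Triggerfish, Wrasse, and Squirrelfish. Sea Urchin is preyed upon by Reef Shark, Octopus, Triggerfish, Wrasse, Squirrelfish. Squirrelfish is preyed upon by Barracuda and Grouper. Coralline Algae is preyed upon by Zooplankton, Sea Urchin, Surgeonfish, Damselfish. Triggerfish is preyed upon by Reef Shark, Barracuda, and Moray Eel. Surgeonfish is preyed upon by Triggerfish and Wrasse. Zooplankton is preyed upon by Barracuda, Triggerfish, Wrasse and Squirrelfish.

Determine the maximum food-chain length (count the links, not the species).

One longest chain: Coralline Algae → Sea Urchin → Wrasse → Grouper.
It has 4 species and 3 links.

3 links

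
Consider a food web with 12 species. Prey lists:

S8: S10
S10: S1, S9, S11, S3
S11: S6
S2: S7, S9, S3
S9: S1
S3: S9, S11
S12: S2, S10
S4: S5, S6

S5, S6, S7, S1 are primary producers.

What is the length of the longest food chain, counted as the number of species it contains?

One longest chain: S1 → S9 → S3 → S10 → S8.
It has 5 species and 4 links.

5 species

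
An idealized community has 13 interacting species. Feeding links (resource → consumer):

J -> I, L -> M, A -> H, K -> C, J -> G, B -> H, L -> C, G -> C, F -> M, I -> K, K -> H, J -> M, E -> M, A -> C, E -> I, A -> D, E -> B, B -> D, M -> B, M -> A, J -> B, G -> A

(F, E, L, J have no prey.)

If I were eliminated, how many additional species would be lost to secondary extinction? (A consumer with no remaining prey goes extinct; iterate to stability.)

Remove I.
Round 1: K (all prey gone) → extinct.
No further losses. Total secondary extinctions: 1.

1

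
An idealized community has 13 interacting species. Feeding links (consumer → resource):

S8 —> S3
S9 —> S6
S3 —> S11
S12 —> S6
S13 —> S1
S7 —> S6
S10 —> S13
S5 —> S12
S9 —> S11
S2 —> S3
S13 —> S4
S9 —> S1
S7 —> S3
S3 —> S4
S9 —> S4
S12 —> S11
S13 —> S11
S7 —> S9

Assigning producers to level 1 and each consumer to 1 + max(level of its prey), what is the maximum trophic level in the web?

3

Producers (level 1): S6, S4, S1, S11.
S6 → S9 → S7 gives S7 level 3.
No species has a prey at level 3, so no species reaches level 4.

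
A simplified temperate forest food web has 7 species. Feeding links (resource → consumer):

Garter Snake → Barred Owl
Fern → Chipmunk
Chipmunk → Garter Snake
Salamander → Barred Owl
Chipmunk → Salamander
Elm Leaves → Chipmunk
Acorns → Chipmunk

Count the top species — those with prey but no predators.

1

Top species (has prey, but nothing eats it): Barred Owl.
Count: 1.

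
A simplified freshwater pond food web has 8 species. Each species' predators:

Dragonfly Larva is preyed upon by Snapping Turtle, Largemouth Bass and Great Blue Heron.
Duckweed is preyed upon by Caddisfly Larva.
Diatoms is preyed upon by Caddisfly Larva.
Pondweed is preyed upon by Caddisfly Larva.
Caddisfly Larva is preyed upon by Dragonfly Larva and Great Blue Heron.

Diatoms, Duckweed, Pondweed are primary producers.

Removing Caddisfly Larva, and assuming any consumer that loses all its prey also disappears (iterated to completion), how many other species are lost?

Remove Caddisfly Larva.
Round 1: Dragonfly Larva (all prey gone) → extinct.
Round 2: Largemouth Bass (all prey gone), Snapping Turtle (all prey gone), Great Blue Heron (all prey gone) → extinct.
No further losses. Total secondary extinctions: 4.

4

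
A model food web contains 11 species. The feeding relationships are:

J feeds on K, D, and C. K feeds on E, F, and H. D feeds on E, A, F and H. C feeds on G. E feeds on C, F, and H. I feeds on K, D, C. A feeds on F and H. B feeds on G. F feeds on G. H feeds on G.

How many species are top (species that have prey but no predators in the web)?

Top species (has prey, but nothing eats it): B, J, I.
Count: 3.

3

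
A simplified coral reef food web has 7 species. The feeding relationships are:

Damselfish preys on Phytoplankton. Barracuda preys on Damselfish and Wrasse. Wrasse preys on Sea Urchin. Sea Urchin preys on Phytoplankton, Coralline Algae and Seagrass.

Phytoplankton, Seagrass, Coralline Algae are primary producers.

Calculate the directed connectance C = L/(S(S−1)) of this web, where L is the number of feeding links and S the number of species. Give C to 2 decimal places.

The web has S = 7 species and L = 7 feeding links.
C = L / (S(S−1)) = 7 / 42 = 0.1667 ≈ 0.17.

C = 0.17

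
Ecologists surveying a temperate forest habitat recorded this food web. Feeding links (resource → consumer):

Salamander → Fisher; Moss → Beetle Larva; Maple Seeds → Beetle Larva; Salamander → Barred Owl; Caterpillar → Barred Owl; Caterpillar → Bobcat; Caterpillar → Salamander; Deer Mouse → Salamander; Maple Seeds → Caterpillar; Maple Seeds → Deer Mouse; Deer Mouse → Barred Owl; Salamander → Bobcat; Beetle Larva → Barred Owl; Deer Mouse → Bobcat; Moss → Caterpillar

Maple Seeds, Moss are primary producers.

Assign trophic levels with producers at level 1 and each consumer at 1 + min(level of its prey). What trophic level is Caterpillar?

Trophic level 2

Maple Seeds is a producer → level 1.
Caterpillar eats Maple Seeds → level 2.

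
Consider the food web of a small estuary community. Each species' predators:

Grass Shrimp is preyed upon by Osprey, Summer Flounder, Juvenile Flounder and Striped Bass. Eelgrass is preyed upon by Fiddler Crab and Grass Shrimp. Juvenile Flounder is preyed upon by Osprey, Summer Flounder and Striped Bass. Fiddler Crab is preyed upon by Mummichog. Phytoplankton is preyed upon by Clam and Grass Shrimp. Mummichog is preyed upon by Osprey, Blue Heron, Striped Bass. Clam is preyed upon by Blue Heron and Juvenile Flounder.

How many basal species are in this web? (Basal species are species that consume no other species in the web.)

Basal species (no prey listed): Eelgrass, Phytoplankton.
Count: 2.

2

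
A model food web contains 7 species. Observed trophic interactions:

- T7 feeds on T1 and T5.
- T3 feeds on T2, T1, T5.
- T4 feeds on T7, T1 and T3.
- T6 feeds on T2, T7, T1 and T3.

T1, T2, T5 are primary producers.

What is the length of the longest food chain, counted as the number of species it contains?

3 species

One longest chain: T1 → T7 → T6.
It has 3 species and 2 links.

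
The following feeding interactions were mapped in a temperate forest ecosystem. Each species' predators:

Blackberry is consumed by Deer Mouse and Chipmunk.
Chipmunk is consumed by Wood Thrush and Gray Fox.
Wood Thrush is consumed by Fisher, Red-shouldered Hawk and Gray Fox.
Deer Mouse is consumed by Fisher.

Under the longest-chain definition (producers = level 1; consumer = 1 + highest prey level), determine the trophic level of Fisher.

Blackberry is a producer → level 1.
Chipmunk eats Blackberry → level 2.
Wood Thrush eats Chipmunk → level 3.
Fisher eats Wood Thrush (level 3); other prey at levels: Deer Mouse 2 → level 4.

Trophic level 4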